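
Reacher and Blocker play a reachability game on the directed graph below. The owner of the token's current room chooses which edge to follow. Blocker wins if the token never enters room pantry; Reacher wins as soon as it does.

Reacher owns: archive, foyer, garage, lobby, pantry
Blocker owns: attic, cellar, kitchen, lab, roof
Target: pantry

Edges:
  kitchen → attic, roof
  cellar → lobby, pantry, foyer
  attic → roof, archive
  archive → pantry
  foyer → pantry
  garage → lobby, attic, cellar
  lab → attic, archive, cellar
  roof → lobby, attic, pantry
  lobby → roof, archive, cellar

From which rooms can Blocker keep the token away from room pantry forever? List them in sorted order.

A0 = {pantry}
A1: add {archive, foyer} — archive (Reacher) has archive→pantry; foyer (Reacher) has foyer→pantry.
A2: add {lobby} — lobby (Reacher) has lobby→archive.
A3: add {cellar, garage} — garage (Reacher) has garage→lobby; cellar (Blocker): all of {lobby, pantry, foyer} already in.
A4 = A3; e.g. attic (Blocker) can still go to roof. Fixed point.
Reacher's attractor = {archive, cellar, foyer, garage, lobby, pantry}; Blocker avoids the target exactly from the complement.

attic, kitchen, lab, roof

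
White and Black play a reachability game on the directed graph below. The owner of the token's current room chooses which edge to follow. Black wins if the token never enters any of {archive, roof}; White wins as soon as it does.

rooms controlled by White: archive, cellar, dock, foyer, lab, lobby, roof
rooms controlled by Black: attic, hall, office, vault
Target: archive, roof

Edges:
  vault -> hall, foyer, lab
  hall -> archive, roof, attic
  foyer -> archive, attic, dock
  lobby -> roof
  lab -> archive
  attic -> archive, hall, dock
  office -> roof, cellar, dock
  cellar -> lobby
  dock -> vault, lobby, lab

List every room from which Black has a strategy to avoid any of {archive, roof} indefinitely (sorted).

A0 = {archive, roof}
A1: add {foyer, lab, lobby} — foyer (White) has foyer→archive; lobby (White) has lobby→roof; lab (White) has lab→archive.
A2: add {cellar, dock} — cellar (White) has cellar→lobby; dock (White) has dock→lobby.
A3: add {office} — office (Black): all of {roof, cellar, dock} already in.
A4 = A3; e.g. vault (Black) can still go to hall. Fixed point.
White's attractor = {archive, cellar, dock, foyer, lab, lobby, office, roof}; Black avoids the target exactly from the complement.

attic, hall, vault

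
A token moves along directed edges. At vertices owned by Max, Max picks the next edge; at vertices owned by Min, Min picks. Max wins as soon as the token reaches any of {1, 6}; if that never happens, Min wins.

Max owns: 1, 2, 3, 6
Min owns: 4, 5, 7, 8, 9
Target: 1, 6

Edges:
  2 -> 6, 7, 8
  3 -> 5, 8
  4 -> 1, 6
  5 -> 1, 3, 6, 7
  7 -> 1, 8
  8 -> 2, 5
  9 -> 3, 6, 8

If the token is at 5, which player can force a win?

Min

A0 = {1, 6}
A1: add {2, 4} — 2 (Max) has 2→6; 4 (Min): all of {1, 6} already in.
A2 = A1; e.g. 3 (Max) has no edge into A1. Fixed point.
5 never enters the attractor, so Min can avoid the target forever.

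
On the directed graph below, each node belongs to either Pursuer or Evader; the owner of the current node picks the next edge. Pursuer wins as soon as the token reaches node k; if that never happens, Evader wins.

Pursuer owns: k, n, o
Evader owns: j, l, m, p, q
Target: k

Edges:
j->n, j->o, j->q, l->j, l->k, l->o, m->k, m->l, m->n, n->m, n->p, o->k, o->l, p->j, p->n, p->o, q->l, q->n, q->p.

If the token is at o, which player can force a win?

Pursuer

A0 = {k}
A1: add {o} — o (Pursuer) has o→k.
A2 = A1; e.g. j (Evader) can still go to n. Fixed point.
o ∈ A1, so Pursuer can force the target.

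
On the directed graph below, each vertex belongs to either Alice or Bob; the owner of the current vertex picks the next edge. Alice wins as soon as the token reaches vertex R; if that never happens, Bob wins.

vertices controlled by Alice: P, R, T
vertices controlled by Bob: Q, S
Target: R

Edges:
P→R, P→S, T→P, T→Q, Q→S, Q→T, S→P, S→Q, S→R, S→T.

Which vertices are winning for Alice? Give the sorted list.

A0 = {R}
A1: add {P} — P (Alice) has P→R.
A2: add {T} — T (Alice) has T→P.
A3 = A2; e.g. Q (Bob) can still go to S. Fixed point.
Alice's winning region = {P, R, T}.

P, R, T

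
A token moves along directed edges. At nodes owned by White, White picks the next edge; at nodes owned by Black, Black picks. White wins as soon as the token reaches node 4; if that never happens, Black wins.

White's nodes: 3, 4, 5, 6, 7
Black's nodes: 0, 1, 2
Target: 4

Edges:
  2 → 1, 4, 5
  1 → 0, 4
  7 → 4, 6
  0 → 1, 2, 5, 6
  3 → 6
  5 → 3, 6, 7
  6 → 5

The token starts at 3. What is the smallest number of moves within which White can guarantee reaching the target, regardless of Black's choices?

4

A0 = {4}
A1: add {7} — 7 (White) has 7→4.
A2: add {5} — 5 (White) has 5→7.
A3: add {6} — 6 (White) has 6→5.
A4: add {3} — 3 (White) has 3→6.
A5 = A4; e.g. 0 (Black) can still go to 1. Fixed point.
3 enters the attractor at level 4, so White can force the target in 4 moves from there.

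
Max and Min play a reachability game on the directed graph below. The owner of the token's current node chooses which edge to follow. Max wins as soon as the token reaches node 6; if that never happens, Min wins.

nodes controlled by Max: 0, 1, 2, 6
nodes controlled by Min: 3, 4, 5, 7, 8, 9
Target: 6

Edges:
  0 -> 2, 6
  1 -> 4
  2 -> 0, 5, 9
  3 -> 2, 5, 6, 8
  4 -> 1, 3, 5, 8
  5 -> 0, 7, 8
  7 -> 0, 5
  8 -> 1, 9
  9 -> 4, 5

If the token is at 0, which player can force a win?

Max

A0 = {6}
A1: add {0} — 0 (Max) has 0→6.
0 ∈ A1, so Max can force the target.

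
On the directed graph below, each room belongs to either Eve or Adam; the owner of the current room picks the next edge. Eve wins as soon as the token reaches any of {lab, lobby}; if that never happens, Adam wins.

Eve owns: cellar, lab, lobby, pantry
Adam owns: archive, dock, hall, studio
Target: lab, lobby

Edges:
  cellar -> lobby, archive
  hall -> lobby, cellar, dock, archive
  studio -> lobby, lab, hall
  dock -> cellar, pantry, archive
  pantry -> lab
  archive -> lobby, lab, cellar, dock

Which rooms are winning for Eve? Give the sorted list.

A0 = {lab, lobby}
A1: add {cellar, pantry} — cellar (Eve) has cellar→lobby; pantry (Eve) has pantry→lab.
A2 = A1; e.g. hall (Adam) can still go to dock. Fixed point.
Eve's winning region = {cellar, lab, lobby, pantry}.

cellar, lab, lobby, pantry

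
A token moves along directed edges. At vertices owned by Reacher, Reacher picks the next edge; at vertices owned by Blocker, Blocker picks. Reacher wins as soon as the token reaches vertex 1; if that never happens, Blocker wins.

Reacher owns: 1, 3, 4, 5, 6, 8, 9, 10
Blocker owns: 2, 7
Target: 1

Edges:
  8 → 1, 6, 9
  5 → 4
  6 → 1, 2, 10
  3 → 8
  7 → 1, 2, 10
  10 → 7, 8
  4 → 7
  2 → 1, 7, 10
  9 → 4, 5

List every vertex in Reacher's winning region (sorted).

A0 = {1}
A1: add {6, 8} — 6 (Reacher) has 6→1; 8 (Reacher) has 8→1.
A2: add {3, 10} — 3 (Reacher) has 3→8; 10 (Reacher) has 10→8.
A3 = A2; e.g. 2 (Blocker) can still go to 7. Fixed point.
Reacher's winning region = {1, 3, 6, 8, 10}.

1, 3, 6, 8, 10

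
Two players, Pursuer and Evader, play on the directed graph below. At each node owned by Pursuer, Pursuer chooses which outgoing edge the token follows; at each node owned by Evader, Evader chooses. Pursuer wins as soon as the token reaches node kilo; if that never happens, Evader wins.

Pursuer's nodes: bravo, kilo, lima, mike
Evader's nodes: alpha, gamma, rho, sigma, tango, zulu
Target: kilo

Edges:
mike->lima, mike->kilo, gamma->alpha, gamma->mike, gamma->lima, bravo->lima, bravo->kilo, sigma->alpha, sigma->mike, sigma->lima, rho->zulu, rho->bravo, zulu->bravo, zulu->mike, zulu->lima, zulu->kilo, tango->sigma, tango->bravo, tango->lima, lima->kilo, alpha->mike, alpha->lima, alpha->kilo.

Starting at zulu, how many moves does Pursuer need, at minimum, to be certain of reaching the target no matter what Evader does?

2

A0 = {kilo}
A1: add {bravo, lima, mike} — bravo (Pursuer) has bravo→kilo; mike (Pursuer) has mike→kilo; lima (Pursuer) has lima→kilo.
A2: add {alpha, zulu} — alpha (Evader): all of {mike, lima, kilo} already in; zulu (Evader): all of {bravo, mike, lima, kilo} already in.
zulu enters the attractor at level 2, so Pursuer can force the target in 2 moves from there.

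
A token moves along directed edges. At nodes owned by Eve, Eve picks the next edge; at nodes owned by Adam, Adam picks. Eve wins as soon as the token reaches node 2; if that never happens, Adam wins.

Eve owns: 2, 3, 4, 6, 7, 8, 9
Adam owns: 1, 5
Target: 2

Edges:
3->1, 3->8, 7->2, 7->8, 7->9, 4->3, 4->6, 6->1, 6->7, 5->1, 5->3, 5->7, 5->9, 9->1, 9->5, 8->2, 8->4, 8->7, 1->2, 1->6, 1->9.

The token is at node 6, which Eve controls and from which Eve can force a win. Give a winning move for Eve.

7

A0 = {2}
A1: add {7, 8} — 7 (Eve) has 7→2; 8 (Eve) has 8→2.
A2: add {3, 6} — 3 (Eve) has 3→8; 6 (Eve) has 6→7.
A3: add {4} — 4 (Eve) has 4→3.
A4 = A3; e.g. 1 (Adam) can still go to 9. Fixed point.
From 6, successor 7 is in the attractor (rank 1); the other successor 1 is not.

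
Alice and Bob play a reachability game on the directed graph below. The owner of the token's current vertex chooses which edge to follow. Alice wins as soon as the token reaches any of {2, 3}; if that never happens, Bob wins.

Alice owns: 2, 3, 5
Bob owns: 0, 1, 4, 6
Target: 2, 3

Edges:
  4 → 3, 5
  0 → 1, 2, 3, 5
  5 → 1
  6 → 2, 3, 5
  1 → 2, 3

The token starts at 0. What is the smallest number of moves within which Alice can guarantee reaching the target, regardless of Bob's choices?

A0 = {2, 3}
A1: add {1} — 1 (Bob): all of {2, 3} already in.
A2: add {5} — 5 (Alice) has 5→1.
A3: add {0, 4, 6} — 0 (Bob): all of {1, 2, 3, 5} already in; 4 (Bob): all of {3, 5} already in; 6 (Bob): all of {2, 3, 5} already in.
A3 = all vertices. Fixed point.
0 enters the attractor at level 3, so Alice can force the target in 3 moves from there.

3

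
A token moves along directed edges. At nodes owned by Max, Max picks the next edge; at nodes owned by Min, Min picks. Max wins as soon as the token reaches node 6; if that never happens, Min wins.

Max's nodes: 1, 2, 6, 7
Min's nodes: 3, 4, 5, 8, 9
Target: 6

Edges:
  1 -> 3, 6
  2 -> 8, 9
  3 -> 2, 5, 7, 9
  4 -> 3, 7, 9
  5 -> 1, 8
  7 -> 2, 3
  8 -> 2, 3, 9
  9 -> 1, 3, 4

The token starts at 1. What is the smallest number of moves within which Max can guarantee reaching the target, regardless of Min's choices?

A0 = {6}
A1: add {1} — 1 (Max) has 1→6.
A2 = A1; e.g. 2 (Max) has no edge into A1. Fixed point.
1 enters the attractor at level 1, so Max can force the target in 1 move from there.

1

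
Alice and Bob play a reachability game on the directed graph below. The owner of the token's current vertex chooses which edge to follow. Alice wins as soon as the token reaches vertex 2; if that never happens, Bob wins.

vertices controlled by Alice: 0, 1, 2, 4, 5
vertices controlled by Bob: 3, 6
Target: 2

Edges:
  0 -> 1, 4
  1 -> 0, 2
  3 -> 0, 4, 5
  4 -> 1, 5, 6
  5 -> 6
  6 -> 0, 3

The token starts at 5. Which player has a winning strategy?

Bob

A0 = {2}
A1: add {1} — 1 (Alice) has 1→2.
A2: add {0, 4} — 0 (Alice) has 0→1; 4 (Alice) has 4→1.
A3 = A2; e.g. 3 (Bob) can still go to 5. Fixed point.
5 never enters the attractor, so Bob can avoid the target forever.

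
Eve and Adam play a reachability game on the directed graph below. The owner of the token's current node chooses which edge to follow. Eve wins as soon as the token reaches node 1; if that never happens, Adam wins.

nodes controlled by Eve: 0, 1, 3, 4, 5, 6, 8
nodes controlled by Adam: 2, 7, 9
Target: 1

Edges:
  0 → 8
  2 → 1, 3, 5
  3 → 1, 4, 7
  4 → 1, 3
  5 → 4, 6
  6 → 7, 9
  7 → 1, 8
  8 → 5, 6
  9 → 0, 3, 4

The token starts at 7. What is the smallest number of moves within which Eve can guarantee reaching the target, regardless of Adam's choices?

4

A0 = {1}
A1: add {3, 4} — 3 (Eve) has 3→1; 4 (Eve) has 4→1.
A2: add {5} — 5 (Eve) has 5→4.
A3: add {2, 8} — 2 (Adam): all of {1, 3, 5} already in; 8 (Eve) has 8→5.
A4: add {0, 7} — 0 (Eve) has 0→8; 7 (Adam): all of {1, 8} already in.
7 enters the attractor at level 4, so Eve can force the target in 4 moves from there.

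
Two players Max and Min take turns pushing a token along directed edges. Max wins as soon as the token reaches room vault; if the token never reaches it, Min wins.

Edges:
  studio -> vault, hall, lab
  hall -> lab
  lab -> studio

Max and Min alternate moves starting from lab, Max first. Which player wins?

Min

Track states (vertex, player-to-move).
A0 = {(vault,Max), (vault,Min)}
A1: add {(studio,Max)}.
A2: add {(lab,Min)}.
A3: add {(hall,Max)}.
A4 = A3; e.g. (studio,Min) stays out. (lab,Max) never enters ⇒ Min avoids the target.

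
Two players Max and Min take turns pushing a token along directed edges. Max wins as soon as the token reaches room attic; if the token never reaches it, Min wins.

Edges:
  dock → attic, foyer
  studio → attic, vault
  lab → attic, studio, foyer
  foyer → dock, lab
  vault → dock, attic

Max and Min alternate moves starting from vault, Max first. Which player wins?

Track states (vertex, player-to-move).
A0 = {(attic,Max), (attic,Min)}
A1: add {(dock,Max), (studio,Max), (lab,Max), (vault,Max)}.
(vault,Max) ∈ A1 ⇒ Max forces the target.

Max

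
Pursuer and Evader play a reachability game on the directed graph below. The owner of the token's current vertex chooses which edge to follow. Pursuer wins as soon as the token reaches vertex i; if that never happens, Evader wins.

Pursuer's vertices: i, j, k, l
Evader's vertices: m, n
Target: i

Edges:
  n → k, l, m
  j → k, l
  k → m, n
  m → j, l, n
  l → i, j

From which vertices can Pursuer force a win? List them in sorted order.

i, j, l

A0 = {i}
A1: add {l} — l (Pursuer) has l→i.
A2: add {j} — j (Pursuer) has j→l.
A3 = A2; e.g. k (Pursuer) has no edge into A2. Fixed point.
Pursuer's winning region = {i, j, l}.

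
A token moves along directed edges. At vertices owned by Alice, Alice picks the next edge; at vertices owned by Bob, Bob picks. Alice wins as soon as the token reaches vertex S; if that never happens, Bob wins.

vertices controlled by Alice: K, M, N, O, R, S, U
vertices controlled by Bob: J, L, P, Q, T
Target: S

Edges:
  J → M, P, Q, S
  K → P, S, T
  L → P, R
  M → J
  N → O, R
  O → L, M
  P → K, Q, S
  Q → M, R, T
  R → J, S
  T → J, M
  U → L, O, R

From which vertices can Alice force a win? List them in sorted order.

A0 = {S}
A1: add {K, R} — K (Alice) has K→S; R (Alice) has R→S.
A2: add {N, U} — N (Alice) has N→R; U (Alice) has U→R.
A3 = A2; e.g. J (Bob) can still go to M. Fixed point.
Alice's winning region = {K, N, R, S, U}.

K, N, R, S, U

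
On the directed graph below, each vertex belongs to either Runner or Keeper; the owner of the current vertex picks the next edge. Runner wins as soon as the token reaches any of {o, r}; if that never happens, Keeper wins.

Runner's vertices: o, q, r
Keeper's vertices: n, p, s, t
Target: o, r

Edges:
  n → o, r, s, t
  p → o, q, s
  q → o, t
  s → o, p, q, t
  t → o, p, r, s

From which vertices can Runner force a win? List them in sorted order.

o, q, r

A0 = {o, r}
A1: add {q} — q (Runner) has q→o.
A2 = A1; e.g. n (Keeper) can still go to s. Fixed point.
Runner's winning region = {o, q, r}.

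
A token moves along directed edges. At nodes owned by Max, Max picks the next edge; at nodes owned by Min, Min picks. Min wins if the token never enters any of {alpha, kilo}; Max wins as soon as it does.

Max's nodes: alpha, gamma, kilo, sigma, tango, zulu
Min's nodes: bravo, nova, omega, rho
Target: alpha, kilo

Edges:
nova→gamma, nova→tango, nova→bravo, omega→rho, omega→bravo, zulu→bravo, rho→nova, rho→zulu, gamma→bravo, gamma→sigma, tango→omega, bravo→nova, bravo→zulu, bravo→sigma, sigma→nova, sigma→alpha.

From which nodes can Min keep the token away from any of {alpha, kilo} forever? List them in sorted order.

A0 = {alpha, kilo}
A1: add {sigma} — sigma (Max) has sigma→alpha.
A2: add {gamma} — gamma (Max) has gamma→sigma.
A3 = A2; e.g. nova (Min) can still go to tango. Fixed point.
Max's attractor = {alpha, gamma, kilo, sigma}; Min avoids the target exactly from the complement.

bravo, nova, omega, rho, tango, zulu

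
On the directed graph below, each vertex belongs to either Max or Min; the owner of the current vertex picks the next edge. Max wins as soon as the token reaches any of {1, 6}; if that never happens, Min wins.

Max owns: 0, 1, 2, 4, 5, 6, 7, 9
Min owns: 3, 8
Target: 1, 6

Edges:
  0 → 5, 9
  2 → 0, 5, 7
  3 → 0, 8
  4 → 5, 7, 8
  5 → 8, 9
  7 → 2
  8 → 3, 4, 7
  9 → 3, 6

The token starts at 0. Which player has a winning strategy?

Max

A0 = {1, 6}
A1: add {9} — 9 (Max) has 9→6.
A2: add {0, 5} — 0 (Max) has 0→9; 5 (Max) has 5→9.
0 ∈ A2, so Max can force the target.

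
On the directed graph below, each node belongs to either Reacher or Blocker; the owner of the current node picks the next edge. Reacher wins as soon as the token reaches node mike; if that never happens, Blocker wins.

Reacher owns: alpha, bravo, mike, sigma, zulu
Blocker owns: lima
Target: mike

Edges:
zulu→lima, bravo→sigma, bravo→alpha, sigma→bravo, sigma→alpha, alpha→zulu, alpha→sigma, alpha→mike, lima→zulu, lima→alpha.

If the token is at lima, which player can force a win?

Blocker

A0 = {mike}
A1: add {alpha} — alpha (Reacher) has alpha→mike.
A2: add {bravo, sigma} — bravo (Reacher) has bravo→alpha; sigma (Reacher) has sigma→alpha.
A3 = A2; e.g. zulu (Reacher) has no edge into A2. Fixed point.
lima never enters the attractor, so Blocker can avoid the target forever.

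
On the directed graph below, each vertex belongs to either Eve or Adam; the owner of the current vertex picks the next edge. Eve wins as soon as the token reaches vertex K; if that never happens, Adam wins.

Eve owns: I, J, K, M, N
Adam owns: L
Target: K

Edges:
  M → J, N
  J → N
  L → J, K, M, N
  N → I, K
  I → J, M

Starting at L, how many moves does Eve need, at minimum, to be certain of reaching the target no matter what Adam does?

A0 = {K}
A1: add {N} — N (Eve) has N→K.
A2: add {J, M} — J (Eve) has J→N; M (Eve) has M→N.
A3: add {I, L} — I (Eve) has I→J; L (Adam): all of {J, K, M, N} already in.
A3 = all vertices. Fixed point.
L enters the attractor at level 3, so Eve can force the target in 3 moves from there.

3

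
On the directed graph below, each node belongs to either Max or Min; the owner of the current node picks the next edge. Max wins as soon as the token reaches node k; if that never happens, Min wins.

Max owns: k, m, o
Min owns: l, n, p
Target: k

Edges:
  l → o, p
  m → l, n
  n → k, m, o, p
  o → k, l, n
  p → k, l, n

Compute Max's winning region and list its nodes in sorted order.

A0 = {k}
A1: add {o} — o (Max) has o→k.
A2 = A1; e.g. l (Min) can still go to p. Fixed point.
Max's winning region = {k, o}.

k, o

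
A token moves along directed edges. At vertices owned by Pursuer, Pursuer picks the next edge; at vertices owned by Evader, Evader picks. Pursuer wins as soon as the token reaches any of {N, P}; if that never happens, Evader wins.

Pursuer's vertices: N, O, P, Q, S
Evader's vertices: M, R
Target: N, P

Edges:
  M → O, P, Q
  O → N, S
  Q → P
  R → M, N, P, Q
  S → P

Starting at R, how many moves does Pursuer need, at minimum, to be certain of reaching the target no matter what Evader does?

3

A0 = {N, P}
A1: add {O, Q, S} — O (Pursuer) has O→N; Q (Pursuer) has Q→P; S (Pursuer) has S→P.
A2: add {M} — M (Evader): all of {O, P, Q} already in.
A3: add {R} — R (Evader): all of {M, N, P, Q} already in.
A3 = all vertices. Fixed point.
R enters the attractor at level 3, so Pursuer can force the target in 3 moves from there.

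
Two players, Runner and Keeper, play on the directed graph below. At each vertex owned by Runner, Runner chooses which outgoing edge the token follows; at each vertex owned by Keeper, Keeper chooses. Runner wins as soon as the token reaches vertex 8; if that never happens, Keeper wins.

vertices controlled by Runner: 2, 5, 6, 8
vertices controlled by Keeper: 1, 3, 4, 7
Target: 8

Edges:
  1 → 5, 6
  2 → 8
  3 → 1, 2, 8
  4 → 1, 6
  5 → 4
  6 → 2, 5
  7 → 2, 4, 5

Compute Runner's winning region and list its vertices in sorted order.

A0 = {8}
A1: add {2} — 2 (Runner) has 2→8.
A2: add {6} — 6 (Runner) has 6→2.
A3 = A2; e.g. 1 (Keeper) can still go to 5. Fixed point.
Runner's winning region = {2, 6, 8}.

2, 6, 8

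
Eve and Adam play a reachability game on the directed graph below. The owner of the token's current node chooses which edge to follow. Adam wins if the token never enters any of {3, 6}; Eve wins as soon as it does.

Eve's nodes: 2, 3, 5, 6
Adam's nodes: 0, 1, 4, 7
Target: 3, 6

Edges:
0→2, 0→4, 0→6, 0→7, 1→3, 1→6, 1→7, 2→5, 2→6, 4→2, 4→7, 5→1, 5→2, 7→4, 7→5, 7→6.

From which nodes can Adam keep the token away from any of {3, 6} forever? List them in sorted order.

A0 = {3, 6}
A1: add {2} — 2 (Eve) has 2→6.
A2: add {5} — 5 (Eve) has 5→2.
A3 = A2; e.g. 0 (Adam) can still go to 4. Fixed point.
Eve's attractor = {2, 3, 5, 6}; Adam avoids the target exactly from the complement.

0, 1, 4, 7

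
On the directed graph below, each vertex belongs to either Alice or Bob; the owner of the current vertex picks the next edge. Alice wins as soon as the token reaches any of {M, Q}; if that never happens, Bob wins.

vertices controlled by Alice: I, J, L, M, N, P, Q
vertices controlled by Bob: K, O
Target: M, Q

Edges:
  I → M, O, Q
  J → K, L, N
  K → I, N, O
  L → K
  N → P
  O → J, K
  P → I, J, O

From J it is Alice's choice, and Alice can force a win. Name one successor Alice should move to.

A0 = {M, Q}
A1: add {I} — I (Alice) has I→M.
A2: add {P} — P (Alice) has P→I.
A3: add {N} — N (Alice) has N→P.
A4: add {J} — J (Alice) has J→N.
A5 = A4; e.g. K (Bob) can still go to O. Fixed point.
From J, successor N is in the attractor (rank 3); the other successors K, L are not.

N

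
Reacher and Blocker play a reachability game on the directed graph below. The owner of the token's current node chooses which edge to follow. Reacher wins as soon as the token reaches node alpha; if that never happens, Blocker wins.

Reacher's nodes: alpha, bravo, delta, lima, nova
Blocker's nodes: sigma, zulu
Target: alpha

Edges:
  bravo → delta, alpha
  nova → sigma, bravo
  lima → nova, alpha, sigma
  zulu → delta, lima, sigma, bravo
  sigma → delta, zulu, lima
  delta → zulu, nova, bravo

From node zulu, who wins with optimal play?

A0 = {alpha}
A1: add {bravo, lima} — lima (Reacher) has lima→alpha; bravo (Reacher) has bravo→alpha.
A2: add {delta, nova} — delta (Reacher) has delta→bravo; nova (Reacher) has nova→bravo.
A3 = A2; e.g. zulu (Blocker) can still go to sigma. Fixed point.
zulu never enters the attractor, so Blocker can avoid the target forever.

Blocker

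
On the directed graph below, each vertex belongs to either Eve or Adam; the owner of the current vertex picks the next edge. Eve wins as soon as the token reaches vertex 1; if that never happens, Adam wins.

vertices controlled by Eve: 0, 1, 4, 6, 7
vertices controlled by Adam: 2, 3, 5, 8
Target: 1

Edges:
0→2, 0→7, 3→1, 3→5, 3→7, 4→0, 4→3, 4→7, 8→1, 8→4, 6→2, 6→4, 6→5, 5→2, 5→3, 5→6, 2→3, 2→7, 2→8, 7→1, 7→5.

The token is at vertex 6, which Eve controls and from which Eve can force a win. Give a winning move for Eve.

4

A0 = {1}
A1: add {7} — 7 (Eve) has 7→1.
A2: add {0, 4} — 0 (Eve) has 0→7; 4 (Eve) has 4→7.
A3: add {6, 8} — 6 (Eve) has 6→4; 8 (Adam): all of {1, 4} already in.
A4 = A3; e.g. 2 (Adam) can still go to 3. Fixed point.
From 6, successor 4 is in the attractor (rank 2); the other successors 2, 5 are not.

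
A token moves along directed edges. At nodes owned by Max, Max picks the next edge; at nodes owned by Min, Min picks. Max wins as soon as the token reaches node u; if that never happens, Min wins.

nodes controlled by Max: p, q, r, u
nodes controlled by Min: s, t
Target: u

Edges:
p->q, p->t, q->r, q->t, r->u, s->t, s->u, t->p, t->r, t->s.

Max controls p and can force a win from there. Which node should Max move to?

A0 = {u}
A1: add {r} — r (Max) has r→u.
A2: add {q} — q (Max) has q→r.
A3: add {p} — p (Max) has p→q.
A4 = A3; e.g. s (Min) can still go to t. Fixed point.
From p, successor q is in the attractor (rank 2); the other successor t is not.

q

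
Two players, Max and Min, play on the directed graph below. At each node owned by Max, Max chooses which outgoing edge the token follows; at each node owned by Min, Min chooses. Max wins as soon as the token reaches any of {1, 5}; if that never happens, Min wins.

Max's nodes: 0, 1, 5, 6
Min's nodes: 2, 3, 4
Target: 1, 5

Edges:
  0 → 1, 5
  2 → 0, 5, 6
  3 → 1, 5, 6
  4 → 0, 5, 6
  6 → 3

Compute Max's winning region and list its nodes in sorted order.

0, 1, 5

A0 = {1, 5}
A1: add {0} — 0 (Max) has 0→1.
A2 = A1; e.g. 2 (Min) can still go to 6. Fixed point.
Max's winning region = {0, 1, 5}.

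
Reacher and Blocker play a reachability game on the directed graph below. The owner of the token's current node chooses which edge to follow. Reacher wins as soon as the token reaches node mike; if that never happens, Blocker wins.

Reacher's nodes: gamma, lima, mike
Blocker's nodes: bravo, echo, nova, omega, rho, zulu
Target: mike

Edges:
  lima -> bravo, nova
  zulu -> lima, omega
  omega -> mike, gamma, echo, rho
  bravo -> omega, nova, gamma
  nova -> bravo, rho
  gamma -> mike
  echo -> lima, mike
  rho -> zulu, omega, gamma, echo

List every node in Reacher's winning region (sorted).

A0 = {mike}
A1: add {gamma} — gamma (Reacher) has gamma→mike.
A2 = A1; e.g. lima (Reacher) has no edge into A1. Fixed point.
Reacher's winning region = {gamma, mike}.

gamma, mike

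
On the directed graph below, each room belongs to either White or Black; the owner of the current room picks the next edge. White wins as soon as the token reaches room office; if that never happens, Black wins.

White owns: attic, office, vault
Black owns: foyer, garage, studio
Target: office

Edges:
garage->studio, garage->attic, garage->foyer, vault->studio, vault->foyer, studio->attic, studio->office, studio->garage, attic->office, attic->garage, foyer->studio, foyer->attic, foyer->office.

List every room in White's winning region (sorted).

A0 = {office}
A1: add {attic} — attic (White) has attic→office.
A2 = A1; e.g. studio (Black) can still go to garage. Fixed point.
White's winning region = {attic, office}.

attic, office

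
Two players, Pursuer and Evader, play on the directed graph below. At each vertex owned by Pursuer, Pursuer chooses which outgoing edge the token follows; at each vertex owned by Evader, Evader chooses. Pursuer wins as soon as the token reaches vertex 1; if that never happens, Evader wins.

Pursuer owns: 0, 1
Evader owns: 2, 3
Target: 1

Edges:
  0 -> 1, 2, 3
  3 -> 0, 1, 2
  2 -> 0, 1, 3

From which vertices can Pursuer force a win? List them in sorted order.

A0 = {1}
A1: add {0} — 0 (Pursuer) has 0→1.
A2 = A1; e.g. 2 (Evader) can still go to 3. Fixed point.
Pursuer's winning region = {0, 1}.

0, 1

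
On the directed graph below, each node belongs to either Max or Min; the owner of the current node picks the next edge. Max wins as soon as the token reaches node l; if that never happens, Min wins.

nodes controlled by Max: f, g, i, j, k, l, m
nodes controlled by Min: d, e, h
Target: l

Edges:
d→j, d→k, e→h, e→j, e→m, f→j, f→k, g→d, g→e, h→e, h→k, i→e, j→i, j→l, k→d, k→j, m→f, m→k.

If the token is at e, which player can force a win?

A0 = {l}
A1: add {j} — j (Max) has j→l.
A2: add {f, k} — f (Max) has f→j; k (Max) has k→j.
A3: add {d, m} — d (Min): all of {j, k} already in; m (Max) has m→f.
A4: add {g} — g (Max) has g→d.
A5 = A4; e.g. e (Min) can still go to h. Fixed point.
e never enters the attractor, so Min can avoid the target forever.

Min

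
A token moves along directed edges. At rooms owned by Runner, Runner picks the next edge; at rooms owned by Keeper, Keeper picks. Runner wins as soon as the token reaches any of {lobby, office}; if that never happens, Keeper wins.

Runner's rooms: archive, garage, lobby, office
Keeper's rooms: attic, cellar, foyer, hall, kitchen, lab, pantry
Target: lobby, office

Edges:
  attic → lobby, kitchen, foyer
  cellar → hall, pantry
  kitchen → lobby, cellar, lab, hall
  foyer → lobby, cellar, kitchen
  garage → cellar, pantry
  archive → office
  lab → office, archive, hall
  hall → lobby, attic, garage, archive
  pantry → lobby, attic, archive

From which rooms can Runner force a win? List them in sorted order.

archive, lobby, office

A0 = {lobby, office}
A1: add {archive} — archive (Runner) has archive→office.
A2 = A1; e.g. attic (Keeper) can still go to kitchen. Fixed point.
Runner's winning region = {archive, lobby, office}.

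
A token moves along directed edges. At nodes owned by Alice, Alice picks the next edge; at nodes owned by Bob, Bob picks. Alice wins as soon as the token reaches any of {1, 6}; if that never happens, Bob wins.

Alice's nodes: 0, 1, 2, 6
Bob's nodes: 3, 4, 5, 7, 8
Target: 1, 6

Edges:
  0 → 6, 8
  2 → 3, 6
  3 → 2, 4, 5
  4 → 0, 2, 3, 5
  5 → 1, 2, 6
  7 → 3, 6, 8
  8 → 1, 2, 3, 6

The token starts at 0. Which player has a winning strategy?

A0 = {1, 6}
A1: add {0, 2} — 0 (Alice) has 0→6; 2 (Alice) has 2→6.
0 ∈ A1, so Alice can force the target.

Alice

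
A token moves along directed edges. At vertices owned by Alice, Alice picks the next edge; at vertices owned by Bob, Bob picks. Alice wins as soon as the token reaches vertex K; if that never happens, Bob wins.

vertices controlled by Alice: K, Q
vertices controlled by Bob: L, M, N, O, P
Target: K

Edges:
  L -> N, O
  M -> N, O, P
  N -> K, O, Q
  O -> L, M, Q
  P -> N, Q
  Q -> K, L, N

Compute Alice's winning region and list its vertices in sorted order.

A0 = {K}
A1: add {Q} — Q (Alice) has Q→K.
A2 = A1; e.g. L (Bob) can still go to N. Fixed point.
Alice's winning region = {K, Q}.

K, Q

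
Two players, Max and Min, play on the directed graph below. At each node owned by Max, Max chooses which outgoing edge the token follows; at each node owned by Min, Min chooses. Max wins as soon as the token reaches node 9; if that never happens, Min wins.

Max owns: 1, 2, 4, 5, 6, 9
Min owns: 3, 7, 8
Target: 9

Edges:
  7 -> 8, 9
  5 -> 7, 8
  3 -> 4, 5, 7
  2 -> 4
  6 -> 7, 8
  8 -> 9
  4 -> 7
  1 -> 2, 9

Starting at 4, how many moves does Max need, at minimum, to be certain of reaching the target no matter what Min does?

3

A0 = {9}
A1: add {1, 8} — 1 (Max) has 1→9; 8 (Min): all of {9} already in.
A2: add {5, 6, 7} — 5 (Max) has 5→8; 6 (Max) has 6→8; 7 (Min): all of {8, 9} already in.
A3: add {4} — 4 (Max) has 4→7.
4 enters the attractor at level 3, so Max can force the target in 3 moves from there.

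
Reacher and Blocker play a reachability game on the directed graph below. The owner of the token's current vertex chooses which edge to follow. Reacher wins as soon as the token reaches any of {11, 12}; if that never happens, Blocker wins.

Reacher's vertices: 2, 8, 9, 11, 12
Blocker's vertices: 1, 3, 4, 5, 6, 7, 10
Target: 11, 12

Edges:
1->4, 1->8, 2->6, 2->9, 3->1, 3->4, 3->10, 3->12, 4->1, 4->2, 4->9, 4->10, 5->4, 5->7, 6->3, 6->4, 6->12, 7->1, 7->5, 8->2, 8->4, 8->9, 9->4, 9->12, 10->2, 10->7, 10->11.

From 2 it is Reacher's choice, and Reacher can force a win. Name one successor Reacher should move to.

9

A0 = {11, 12}
A1: add {9} — 9 (Reacher) has 9→12.
A2: add {2, 8} — 2 (Reacher) has 2→9; 8 (Reacher) has 8→9.
A3 = A2; e.g. 1 (Blocker) can still go to 4. Fixed point.
From 2, successor 9 is in the attractor (rank 1); the other successor 6 is not.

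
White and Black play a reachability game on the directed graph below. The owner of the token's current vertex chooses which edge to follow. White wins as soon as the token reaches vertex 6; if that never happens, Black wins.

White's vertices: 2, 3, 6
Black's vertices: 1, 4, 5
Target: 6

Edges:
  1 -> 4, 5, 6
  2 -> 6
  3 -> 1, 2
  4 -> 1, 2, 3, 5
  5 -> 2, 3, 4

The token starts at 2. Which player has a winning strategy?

A0 = {6}
A1: add {2} — 2 (White) has 2→6.
2 ∈ A1, so White can force the target.

White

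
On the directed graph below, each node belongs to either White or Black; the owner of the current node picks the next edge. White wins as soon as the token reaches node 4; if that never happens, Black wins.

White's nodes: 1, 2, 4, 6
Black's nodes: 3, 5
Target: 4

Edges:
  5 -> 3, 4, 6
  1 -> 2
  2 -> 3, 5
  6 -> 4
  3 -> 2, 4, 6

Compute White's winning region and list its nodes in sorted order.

4, 6

A0 = {4}
A1: add {6} — 6 (White) has 6→4.
A2 = A1; e.g. 1 (White) has no edge into A1. Fixed point.
White's winning region = {4, 6}.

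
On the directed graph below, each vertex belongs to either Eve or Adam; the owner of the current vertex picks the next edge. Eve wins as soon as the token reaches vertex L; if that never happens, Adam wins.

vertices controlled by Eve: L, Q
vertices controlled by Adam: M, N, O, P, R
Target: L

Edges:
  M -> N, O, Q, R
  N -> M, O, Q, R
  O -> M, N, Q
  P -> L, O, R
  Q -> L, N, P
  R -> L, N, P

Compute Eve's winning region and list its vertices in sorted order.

L, Q

A0 = {L}
A1: add {Q} — Q (Eve) has Q→L.
A2 = A1; e.g. M (Adam) can still go to N. Fixed point.
Eve's winning region = {L, Q}.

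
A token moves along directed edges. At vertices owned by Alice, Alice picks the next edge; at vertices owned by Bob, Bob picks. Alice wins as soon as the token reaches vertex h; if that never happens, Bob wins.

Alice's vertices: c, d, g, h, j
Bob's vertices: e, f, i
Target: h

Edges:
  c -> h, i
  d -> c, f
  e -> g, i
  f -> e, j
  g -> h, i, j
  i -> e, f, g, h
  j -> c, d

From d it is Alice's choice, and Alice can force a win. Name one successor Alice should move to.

c

A0 = {h}
A1: add {c, g} — c (Alice) has c→h; g (Alice) has g→h.
A2: add {d, j} — d (Alice) has d→c; j (Alice) has j→c.
A3 = A2; e.g. e (Bob) can still go to i. Fixed point.
From d, successor c is in the attractor (rank 1); the other successor f is not.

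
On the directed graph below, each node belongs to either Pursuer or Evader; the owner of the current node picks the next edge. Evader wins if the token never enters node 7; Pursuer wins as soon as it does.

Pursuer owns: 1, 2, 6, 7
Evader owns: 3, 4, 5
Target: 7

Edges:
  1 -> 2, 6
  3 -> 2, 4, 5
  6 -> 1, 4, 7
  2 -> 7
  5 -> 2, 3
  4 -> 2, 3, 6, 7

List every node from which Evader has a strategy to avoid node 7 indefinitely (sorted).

A0 = {7}
A1: add {2, 6} — 2 (Pursuer) has 2→7; 6 (Pursuer) has 6→7.
A2: add {1} — 1 (Pursuer) has 1→2.
A3 = A2; e.g. 3 (Evader) can still go to 4. Fixed point.
Pursuer's attractor = {1, 2, 6, 7}; Evader avoids the target exactly from the complement.

3, 4, 5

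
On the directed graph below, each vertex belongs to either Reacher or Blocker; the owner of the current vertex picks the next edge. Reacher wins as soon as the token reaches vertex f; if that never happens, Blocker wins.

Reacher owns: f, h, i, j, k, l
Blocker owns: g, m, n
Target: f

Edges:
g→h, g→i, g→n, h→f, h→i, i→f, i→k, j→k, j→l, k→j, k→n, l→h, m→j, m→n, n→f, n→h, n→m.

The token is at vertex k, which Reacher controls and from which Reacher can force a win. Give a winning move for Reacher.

j

A0 = {f}
A1: add {h, i} — h (Reacher) has h→f; i (Reacher) has i→f.
A2: add {l} — l (Reacher) has l→h.
A3: add {j} — j (Reacher) has j→l.
A4: add {k} — k (Reacher) has k→j.
A5 = A4; e.g. g (Blocker) can still go to n. Fixed point.
From k, successor j is in the attractor (rank 3); the other successor n is not.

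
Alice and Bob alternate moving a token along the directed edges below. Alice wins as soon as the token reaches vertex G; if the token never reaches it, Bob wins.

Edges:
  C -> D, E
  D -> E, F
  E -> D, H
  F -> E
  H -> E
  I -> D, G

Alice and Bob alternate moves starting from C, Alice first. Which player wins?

Bob

Track states (vertex, player-to-move).
A0 = {(G,Alice), (G,Bob)}
A1: add {(I,Alice)}.
A2 = A1; e.g. (C,Alice) stays out. (C,Alice) never enters ⇒ Bob avoids the target.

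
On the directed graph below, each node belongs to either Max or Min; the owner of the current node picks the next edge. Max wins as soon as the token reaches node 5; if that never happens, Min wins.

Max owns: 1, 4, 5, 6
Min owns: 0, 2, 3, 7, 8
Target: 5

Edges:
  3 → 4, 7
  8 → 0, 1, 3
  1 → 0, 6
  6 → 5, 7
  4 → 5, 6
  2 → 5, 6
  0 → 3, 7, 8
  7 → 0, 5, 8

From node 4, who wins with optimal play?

A0 = {5}
A1: add {4, 6} — 4 (Max) has 4→5; 6 (Max) has 6→5.
4 ∈ A1, so Max can force the target.

Max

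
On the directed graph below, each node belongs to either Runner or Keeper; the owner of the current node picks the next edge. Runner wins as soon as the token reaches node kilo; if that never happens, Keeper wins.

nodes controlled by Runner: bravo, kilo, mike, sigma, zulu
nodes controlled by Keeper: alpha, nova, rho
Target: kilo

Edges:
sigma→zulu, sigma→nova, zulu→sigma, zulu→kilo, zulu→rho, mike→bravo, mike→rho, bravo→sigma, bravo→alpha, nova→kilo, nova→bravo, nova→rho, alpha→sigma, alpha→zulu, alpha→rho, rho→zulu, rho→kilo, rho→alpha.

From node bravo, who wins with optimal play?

A0 = {kilo}
A1: add {zulu} — zulu (Runner) has zulu→kilo.
A2: add {sigma} — sigma (Runner) has sigma→zulu.
A3: add {bravo} — bravo (Runner) has bravo→sigma.
bravo ∈ A3, so Runner can force the target.

Runner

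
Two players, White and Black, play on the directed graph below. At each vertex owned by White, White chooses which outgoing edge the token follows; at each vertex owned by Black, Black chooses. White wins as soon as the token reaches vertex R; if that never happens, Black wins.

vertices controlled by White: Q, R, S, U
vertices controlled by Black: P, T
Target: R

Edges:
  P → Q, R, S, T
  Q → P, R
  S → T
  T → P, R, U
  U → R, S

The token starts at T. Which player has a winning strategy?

Black

A0 = {R}
A1: add {Q, U} — Q (White) has Q→R; U (White) has U→R.
A2 = A1; e.g. P (Black) can still go to S. Fixed point.
T never enters the attractor, so Black can avoid the target forever.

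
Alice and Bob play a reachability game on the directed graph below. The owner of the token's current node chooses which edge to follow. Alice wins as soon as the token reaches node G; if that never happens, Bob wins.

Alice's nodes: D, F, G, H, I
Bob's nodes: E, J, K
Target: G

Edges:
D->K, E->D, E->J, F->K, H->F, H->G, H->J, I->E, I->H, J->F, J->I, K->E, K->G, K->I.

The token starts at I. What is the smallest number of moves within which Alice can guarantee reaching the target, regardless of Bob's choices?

2

A0 = {G}
A1: add {H} — H (Alice) has H→G.
A2: add {I} — I (Alice) has I→H.
A3 = A2; e.g. D (Alice) has no edge into A2. Fixed point.
I enters the attractor at level 2, so Alice can force the target in 2 moves from there.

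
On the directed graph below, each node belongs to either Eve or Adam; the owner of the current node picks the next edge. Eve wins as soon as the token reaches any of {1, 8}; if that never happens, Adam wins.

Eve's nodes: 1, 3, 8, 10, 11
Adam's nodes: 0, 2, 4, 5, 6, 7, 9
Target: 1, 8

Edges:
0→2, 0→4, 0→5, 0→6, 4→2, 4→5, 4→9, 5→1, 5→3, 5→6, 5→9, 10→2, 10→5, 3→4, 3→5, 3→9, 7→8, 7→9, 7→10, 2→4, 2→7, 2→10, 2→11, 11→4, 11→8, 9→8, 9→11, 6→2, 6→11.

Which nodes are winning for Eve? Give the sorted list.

A0 = {1, 8}
A1: add {11} — 11 (Eve) has 11→8.
A2: add {9} — 9 (Adam): all of {8, 11} already in.
A3: add {3} — 3 (Eve) has 3→9.
A4 = A3; e.g. 0 (Adam) can still go to 2. Fixed point.
Eve's winning region = {1, 3, 8, 9, 11}.

1, 3, 8, 9, 11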